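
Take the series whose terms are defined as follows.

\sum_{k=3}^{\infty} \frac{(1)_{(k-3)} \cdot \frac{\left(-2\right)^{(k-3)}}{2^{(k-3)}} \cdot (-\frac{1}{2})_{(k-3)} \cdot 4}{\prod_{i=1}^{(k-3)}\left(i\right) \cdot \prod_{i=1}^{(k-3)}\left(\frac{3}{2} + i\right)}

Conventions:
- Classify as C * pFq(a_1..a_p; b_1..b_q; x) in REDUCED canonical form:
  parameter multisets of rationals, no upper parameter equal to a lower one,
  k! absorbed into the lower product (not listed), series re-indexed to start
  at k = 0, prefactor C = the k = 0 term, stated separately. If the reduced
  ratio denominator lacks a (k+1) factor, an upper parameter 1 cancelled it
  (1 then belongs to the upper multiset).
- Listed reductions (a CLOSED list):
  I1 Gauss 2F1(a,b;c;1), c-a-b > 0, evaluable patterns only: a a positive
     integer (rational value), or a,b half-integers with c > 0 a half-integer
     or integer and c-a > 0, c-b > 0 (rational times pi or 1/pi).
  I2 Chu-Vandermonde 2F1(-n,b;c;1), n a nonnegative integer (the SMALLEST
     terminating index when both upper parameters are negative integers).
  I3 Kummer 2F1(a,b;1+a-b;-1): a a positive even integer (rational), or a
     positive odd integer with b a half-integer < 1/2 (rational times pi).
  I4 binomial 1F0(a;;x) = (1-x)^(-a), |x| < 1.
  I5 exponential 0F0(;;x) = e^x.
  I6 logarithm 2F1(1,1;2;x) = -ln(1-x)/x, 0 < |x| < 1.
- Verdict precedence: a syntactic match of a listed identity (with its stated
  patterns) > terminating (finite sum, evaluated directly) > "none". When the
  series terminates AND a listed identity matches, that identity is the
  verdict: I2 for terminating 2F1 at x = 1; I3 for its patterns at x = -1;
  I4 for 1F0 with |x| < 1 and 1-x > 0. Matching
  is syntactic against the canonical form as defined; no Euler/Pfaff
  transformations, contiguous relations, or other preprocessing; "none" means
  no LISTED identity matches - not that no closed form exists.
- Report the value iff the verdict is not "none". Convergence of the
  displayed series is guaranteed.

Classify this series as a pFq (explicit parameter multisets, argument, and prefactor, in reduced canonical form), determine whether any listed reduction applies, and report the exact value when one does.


Structural cue: t_0 being 4, the product of the first k integers (C = 4) is k!.
Step ratio: r(k) = -1 * (k-\frac{1}{2}) (k+1) / [(k+\frac{5}{2}) (k+1)] ; factor over Q: parameters, x = -1, and C = 4.

The series (x = -1) is 2F1: upper {-\frac{1}{2}, 1}, lower {\frac{5}{2}}, prefactor 4. Verdict: Kummer (I3) applies (x = -1; c = \frac{5}{2} equals 1+a-b for upper {-\frac{1}{2}, 1}: listed pattern). Exact value: \frac{3}{2} \cdot \pi.


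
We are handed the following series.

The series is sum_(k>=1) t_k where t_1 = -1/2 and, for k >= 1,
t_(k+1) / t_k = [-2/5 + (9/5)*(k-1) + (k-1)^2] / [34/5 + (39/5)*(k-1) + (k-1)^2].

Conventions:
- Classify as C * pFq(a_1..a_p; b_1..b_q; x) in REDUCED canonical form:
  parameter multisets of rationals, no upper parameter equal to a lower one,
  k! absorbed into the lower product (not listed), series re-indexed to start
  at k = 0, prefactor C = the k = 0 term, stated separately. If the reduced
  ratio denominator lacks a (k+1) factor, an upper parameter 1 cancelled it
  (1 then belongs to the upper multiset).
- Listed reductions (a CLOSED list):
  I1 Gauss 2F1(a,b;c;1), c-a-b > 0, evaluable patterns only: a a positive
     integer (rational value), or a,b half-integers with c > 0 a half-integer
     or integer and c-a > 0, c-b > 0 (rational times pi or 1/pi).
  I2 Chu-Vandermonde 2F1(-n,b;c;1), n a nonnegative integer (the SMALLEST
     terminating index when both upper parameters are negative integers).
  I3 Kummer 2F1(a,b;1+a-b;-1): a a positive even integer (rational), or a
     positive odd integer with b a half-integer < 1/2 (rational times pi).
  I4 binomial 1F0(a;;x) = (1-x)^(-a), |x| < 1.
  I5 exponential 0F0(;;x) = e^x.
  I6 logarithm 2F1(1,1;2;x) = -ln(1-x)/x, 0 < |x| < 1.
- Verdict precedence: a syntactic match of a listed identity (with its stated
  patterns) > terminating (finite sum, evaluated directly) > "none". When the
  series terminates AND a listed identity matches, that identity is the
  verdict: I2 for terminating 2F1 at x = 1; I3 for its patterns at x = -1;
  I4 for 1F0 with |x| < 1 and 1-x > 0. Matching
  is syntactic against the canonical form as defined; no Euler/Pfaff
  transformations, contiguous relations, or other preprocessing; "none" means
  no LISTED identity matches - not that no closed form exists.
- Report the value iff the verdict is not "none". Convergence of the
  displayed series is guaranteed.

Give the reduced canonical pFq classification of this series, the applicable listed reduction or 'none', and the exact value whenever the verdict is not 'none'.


First insight: t_0 being -1/2, factor the ratio over Q (C = -1/2, x = 1): negated roots = parameters.
Adjacent-term ratio: r(k) = 1 * (k-1/5) (k+2) / [(k+34/5) (k+1)] ; factor over Q: parameters, x = 1, and C = -1/2.

Classification (C = -1/2): 2F1 with upper {-1/5, 2}, lower {34/5}, argument x = 1. Verdict: Gauss's theorem (I1) fires (x = 1: the Gamma ratio telescopes since c-a-b = 5 > 0 and a = 2 in Z>0). Sum: -58/125.


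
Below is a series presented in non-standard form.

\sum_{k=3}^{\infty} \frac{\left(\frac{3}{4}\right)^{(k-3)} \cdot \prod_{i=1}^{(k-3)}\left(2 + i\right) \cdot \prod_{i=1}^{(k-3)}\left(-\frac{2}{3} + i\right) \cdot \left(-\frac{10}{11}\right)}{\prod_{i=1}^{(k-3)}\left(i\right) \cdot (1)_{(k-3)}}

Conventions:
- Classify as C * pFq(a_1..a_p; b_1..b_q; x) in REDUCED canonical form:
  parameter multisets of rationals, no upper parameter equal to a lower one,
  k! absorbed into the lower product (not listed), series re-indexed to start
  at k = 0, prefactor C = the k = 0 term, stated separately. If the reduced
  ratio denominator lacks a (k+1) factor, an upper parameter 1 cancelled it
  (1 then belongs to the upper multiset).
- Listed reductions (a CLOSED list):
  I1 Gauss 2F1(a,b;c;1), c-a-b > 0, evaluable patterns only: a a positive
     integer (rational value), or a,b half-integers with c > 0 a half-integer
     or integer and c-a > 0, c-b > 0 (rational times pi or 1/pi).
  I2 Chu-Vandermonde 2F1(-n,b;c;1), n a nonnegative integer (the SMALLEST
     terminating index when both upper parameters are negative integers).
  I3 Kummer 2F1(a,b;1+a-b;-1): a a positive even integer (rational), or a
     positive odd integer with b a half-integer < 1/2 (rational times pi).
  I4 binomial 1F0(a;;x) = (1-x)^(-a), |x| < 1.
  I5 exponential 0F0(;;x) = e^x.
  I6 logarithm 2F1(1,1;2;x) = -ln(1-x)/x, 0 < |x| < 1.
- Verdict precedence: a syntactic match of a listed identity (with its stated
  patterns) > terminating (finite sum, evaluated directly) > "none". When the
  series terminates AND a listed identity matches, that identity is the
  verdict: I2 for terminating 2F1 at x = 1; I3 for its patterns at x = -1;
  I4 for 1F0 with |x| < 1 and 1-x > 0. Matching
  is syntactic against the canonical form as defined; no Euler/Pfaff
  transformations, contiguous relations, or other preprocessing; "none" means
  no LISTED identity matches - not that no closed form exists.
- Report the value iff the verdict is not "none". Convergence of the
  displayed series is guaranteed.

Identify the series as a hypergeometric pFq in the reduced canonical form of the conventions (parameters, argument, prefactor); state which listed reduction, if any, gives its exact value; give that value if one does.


Canonical form: C = -\frac{10}{11} times 2F1 with upper {\frac{1}{3}, 3}, lower {1}, x = \frac{3}{4}. Verdict: none. A 2F1 with upper {\frac{1}{3}, 3} fits none of I1-I6 at x = \frac{3}{4}; the sum runs forever.

The tell: from the first term -\frac{10}{11}: the product of the first k integers (C = -10/11) is k!.
Step ratio: r(k) = \frac{3}{4} * (k+\frac{1}{3}) (k+3) / [(k+1) (k+1)] - rational; roots negated = parameters, x = \frac{3}{4}, C = -\frac{10}{11}.


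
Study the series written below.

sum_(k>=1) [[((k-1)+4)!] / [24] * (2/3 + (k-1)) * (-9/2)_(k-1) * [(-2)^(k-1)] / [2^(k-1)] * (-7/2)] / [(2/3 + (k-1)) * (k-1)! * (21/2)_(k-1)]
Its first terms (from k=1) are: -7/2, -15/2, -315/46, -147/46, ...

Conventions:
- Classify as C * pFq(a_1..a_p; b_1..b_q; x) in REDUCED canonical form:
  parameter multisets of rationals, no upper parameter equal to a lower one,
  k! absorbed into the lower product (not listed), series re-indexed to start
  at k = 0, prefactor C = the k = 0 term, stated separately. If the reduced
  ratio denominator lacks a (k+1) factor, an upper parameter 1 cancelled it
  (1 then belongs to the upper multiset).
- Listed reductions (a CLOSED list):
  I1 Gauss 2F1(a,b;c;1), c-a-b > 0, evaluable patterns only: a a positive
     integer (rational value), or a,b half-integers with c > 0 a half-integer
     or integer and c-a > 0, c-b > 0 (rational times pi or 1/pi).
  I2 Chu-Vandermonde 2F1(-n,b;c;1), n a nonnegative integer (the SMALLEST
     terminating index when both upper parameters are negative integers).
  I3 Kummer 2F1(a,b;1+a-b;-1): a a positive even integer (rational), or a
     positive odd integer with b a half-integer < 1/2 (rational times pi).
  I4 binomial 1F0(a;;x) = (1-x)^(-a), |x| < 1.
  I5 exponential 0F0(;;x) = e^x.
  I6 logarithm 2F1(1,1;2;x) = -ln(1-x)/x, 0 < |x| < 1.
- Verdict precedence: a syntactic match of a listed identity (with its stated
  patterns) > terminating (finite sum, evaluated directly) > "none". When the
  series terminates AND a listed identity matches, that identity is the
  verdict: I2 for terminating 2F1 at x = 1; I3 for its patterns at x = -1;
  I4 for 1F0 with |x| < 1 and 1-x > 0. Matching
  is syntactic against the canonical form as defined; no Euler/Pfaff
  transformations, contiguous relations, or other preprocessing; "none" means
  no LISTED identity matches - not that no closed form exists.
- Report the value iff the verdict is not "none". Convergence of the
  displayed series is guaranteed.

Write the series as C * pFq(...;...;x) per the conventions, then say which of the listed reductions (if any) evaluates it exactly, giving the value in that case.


Reduced: x = -1, 2F1, upper = {-9/2, 5}, lower = {21/2}, C = -7/2. Verdict: Kummer (I3) fires (x = -1; c = 21/2 equals 1+a-b for upper {-9/2, 5}: listed pattern). Exact value: (-14549535/2097152) * pi.

The tell: with t_0 = -7/2, the factorial ratio (prefactor -7/2) (k+a-1)!/(a-1)! is a rising factorial (a)_k.
Step ratio: r(k) = (-1) * (k-9/2) (k+5) / [(k+21/2) (k+1)] - rational in k, leading ratio (-1); with t_0 = -7/2, classification follows.


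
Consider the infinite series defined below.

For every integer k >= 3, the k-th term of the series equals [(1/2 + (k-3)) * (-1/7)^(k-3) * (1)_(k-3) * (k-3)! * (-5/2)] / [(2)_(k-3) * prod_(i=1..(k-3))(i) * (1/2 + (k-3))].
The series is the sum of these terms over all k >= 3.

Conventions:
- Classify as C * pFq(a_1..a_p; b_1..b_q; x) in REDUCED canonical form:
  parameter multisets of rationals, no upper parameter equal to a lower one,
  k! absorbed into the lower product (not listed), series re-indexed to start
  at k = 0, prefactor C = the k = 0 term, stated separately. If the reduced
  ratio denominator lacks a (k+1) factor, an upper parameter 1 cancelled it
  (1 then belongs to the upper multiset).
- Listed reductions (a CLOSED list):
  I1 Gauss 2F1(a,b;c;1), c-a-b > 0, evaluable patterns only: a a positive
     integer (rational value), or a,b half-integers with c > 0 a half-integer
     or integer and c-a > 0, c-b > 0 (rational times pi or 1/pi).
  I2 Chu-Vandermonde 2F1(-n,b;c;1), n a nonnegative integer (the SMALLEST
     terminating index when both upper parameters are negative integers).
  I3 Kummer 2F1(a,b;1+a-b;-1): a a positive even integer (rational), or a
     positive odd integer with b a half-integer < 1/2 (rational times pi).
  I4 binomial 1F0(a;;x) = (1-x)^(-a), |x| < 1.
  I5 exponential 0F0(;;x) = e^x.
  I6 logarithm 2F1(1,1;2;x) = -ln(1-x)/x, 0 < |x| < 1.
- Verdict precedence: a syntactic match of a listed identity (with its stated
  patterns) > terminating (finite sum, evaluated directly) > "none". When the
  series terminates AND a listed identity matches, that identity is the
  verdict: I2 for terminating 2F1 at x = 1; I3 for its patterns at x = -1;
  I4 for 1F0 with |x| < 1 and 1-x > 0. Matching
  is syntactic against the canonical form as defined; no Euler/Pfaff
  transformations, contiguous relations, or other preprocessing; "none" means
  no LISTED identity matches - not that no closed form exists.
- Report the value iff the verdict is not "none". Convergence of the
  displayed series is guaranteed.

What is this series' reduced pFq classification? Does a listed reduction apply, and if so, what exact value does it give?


Reduced: x = -1/7, 2F1, upper = {1, 1}, lower = {2}, C = -5/2. Verdict at x = -1/7: the logarithmic series (I6) matches (the logarithm: parameters (1,1;2), x = -1/7). Hence: (-35/2) * ln(8/7).

Key observation: from the first term -5/2: k + 1/2 divides numerator and denominator alike; C = -5/2, x = -1/7 after cancelling.
Term ratio: r(k) = (-1/7) * (k+1) (k+1) / [(k+2) (k+1)] - rational in k. x = (-1/7); t_0 = -5/2; negate the roots.


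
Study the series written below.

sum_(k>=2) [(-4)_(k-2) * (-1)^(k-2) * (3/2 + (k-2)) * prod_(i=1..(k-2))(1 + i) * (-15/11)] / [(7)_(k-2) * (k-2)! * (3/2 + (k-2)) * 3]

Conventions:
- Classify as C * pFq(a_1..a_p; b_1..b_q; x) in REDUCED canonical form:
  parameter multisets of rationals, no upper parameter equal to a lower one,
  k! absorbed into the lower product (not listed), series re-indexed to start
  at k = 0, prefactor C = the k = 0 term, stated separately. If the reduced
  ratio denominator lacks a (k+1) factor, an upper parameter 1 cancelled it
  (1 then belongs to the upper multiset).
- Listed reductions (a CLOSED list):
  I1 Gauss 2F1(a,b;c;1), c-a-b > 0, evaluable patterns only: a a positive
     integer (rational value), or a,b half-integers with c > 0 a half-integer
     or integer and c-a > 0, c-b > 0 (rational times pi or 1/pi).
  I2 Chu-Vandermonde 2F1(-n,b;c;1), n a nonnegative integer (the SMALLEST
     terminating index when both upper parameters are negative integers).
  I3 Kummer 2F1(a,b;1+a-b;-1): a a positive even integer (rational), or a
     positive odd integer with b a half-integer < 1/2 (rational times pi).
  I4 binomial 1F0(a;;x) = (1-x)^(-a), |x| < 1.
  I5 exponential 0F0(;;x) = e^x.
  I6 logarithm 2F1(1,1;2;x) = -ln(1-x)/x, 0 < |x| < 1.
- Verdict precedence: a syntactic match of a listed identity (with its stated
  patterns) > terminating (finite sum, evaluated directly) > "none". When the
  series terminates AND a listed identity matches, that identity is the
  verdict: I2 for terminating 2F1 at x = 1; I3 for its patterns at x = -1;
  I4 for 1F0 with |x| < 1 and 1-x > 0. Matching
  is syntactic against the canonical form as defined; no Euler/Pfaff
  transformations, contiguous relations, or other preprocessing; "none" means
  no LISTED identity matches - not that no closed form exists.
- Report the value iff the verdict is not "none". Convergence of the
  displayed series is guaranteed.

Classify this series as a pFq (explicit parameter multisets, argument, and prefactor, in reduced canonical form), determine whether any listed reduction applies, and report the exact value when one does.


Structural cue: t_0 = -5/11 here, and the constant factors (C = -5/11) combine into one prefactor.
Adjacent-term ratio: r(k) = (-1) * (k-4) (k+2) / [(k+7) (k+1)] - rational in k, leading ratio (-1); with t_0 = -5/11, classification follows.

Canonical form: C = -5/11 times 2F1 with upper {-4, 2}, lower {7}, x = -1. Verdict: Kummer's theorem (I3) matches (x = -1; c = 7 equals 1+a-b for upper {-4, 2}: listed pattern). Sum: -15/11.


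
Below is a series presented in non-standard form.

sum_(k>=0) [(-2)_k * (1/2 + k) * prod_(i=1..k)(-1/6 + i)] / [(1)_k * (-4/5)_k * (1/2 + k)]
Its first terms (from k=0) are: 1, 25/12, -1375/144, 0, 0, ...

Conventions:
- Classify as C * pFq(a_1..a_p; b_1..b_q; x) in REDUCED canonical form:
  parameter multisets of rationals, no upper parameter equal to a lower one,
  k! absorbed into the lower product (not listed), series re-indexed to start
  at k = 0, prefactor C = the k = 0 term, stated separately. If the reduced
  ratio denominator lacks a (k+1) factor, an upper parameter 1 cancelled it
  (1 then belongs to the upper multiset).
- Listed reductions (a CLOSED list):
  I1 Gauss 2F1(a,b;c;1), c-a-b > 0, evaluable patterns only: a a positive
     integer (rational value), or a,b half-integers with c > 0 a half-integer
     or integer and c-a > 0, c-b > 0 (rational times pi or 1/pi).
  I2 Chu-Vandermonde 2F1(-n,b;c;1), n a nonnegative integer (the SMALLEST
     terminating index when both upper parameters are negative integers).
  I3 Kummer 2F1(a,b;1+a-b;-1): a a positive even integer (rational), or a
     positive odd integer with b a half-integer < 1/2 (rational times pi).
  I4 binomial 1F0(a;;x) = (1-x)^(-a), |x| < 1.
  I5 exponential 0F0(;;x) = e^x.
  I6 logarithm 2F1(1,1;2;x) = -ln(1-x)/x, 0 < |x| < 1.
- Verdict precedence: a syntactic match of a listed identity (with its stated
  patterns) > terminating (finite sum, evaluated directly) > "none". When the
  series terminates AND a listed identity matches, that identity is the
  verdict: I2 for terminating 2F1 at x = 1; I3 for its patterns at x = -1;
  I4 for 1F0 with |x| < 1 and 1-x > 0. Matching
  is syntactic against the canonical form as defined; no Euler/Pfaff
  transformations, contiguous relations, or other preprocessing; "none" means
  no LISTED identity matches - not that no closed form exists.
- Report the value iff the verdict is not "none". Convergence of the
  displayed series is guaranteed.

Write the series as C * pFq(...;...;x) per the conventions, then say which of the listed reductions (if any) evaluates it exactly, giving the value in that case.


Canonical form: C = 1 times 2F1 with upper {-2, 5/6}, lower {-4/5}, x = 1. Verdict: the Chu-Vandermonde identity I2 matches (terminating 2F1 at x = 1 with n = 2, b = 5/6, c = -4/5). Hence: -931/144.

The tell: from the first term 1: (1)_k (C = 1, x = 1) is k! itself.
Adjacent-term ratio: r(k) = 1 * (k-2) (k+5/6) / [(k-4/5) (k+1)] - rational; roots negated = parameters, x = 1, C = 1.


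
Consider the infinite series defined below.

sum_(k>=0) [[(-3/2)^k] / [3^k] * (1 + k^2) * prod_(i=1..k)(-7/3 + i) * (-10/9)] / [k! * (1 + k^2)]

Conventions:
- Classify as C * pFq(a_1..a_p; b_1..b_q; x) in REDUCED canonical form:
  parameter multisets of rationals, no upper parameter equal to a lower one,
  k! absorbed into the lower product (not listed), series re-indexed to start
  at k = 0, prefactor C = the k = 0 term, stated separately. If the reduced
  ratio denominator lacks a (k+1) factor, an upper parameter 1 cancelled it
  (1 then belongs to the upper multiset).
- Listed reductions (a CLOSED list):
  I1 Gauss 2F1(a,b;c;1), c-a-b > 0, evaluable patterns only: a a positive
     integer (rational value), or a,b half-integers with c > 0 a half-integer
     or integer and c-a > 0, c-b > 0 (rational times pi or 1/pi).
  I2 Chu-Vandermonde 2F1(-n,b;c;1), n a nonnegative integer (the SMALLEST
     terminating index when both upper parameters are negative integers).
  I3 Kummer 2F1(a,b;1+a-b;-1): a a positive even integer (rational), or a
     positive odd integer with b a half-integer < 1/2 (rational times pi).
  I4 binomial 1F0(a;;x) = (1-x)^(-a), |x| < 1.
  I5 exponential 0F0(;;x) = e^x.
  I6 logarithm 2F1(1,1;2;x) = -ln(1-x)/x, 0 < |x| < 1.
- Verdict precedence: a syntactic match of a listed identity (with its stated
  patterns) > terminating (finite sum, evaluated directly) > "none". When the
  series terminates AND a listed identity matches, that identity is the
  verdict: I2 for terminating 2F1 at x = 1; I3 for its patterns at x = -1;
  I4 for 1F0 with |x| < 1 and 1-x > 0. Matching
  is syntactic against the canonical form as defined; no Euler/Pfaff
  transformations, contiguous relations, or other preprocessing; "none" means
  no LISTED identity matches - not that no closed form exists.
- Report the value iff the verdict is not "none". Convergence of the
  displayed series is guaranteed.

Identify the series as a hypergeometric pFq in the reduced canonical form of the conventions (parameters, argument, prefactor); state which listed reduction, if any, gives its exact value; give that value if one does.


This is -10/9 * 1F0(-4/3; -; -1/2) in reduced canonical form. Verdict: binomial (I4) fires (the 1F0 binomial series: exponent 4/3, x = -1/2). Exact value: (-10/9) * (3/2)^(4/3).

The tell: with t_0 = -10/9, the running product (prefactor -10/9) telescopes to a rising factorial.
Consecutive-term ratio: r(k) = (-1/2) * (k-4/3) / [(k+1)] - rational in k, leading ratio (-1/2); with t_0 = -10/9, classification follows.


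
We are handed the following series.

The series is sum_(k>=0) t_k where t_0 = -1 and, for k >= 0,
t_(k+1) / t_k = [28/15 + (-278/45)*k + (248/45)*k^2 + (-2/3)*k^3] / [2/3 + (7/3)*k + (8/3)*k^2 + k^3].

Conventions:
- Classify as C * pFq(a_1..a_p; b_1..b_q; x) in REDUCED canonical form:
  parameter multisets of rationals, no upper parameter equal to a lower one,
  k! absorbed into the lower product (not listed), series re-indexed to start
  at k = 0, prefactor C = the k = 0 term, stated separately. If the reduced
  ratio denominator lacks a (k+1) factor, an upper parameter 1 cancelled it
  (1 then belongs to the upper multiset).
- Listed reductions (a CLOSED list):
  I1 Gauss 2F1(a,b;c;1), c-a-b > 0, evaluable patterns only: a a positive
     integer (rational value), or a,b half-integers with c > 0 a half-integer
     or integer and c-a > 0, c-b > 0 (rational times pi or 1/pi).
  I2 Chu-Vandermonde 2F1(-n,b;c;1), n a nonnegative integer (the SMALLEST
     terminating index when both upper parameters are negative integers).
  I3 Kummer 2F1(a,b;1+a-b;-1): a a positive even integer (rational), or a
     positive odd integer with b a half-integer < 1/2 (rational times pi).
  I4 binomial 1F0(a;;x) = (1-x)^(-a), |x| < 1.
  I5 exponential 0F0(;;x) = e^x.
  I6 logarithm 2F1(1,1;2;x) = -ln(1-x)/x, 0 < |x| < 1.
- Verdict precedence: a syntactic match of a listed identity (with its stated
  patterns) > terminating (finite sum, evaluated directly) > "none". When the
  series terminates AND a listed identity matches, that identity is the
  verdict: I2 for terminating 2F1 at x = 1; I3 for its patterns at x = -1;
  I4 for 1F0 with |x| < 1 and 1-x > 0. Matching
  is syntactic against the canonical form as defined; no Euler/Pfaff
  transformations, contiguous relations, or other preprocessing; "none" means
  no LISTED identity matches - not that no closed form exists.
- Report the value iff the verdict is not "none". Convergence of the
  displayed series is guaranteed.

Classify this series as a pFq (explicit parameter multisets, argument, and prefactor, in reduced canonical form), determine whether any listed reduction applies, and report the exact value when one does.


Reduced: x = -2/3, 3F2, upper = {-7, -2/3, -3/5}, lower = {2/3, 1}, C = -1. Verdict: terminating (-7 upstairs). 8 nonzero terms in all; added directly. Value: -5837848427/1423828125.

Structural cue: with t_0 = -1, factor the ratio over Q (prefactor -1): negated roots = parameters.
Step ratio: r(k) = (-2/3) * (k-7) (k-2/3) (k-3/5) / [(k+2/3) (k+1) (k+1)] ; factor over Q: parameters, x = (-2/3), and C = -1.


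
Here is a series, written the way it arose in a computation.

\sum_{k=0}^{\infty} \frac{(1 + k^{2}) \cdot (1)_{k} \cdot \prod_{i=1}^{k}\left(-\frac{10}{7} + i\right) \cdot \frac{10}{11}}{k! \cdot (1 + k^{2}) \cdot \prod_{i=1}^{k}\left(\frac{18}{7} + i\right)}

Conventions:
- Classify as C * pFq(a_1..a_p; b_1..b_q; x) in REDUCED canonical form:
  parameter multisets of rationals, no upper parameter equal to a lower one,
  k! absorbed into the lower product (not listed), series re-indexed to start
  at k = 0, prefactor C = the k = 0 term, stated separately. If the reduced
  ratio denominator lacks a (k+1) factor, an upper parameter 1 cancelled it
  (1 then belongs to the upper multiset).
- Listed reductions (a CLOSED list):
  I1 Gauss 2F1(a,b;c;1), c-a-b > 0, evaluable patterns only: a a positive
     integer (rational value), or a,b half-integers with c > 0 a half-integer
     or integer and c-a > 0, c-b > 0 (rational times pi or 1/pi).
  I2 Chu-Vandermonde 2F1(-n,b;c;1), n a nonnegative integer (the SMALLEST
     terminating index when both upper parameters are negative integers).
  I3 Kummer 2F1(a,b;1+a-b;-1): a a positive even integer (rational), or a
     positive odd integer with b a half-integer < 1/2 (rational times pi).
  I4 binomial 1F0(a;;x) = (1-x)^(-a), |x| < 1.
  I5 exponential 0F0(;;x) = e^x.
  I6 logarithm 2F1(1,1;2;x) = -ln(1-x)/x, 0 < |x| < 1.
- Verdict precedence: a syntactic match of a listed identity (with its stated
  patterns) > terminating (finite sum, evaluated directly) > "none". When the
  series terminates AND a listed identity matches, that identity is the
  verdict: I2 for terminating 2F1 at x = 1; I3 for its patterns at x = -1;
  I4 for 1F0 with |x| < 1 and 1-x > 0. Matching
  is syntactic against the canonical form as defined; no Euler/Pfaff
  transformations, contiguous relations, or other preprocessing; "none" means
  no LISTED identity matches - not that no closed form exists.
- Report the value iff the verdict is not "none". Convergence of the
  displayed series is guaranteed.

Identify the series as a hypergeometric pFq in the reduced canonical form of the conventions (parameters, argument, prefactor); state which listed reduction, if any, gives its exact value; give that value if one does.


At argument 1: a 2F1 with upper {-\frac{3}{7}, 1}, lower {\frac{25}{7}}, scaled by C = \frac{10}{11}. Verdict: this is the Gauss summation I1 (x = 1: the Gamma ratio telescopes since c-a-b = 3 > 0 and a = 1 in Z>0). Its exact value is \frac{60}{77}.

The tell: with t_0 = \frac{10}{11}, the factor k^2 + 1 cancels (top and bottom), leaving prefactor 10/11.
Ratio: r(k) = 1 * (k-\frac{3}{7}) (k+1) / [(k+\frac{25}{7}) (k+1)] - poly over poly, x = 1 from leading terms; C = \frac{10}{11} at k = 0.


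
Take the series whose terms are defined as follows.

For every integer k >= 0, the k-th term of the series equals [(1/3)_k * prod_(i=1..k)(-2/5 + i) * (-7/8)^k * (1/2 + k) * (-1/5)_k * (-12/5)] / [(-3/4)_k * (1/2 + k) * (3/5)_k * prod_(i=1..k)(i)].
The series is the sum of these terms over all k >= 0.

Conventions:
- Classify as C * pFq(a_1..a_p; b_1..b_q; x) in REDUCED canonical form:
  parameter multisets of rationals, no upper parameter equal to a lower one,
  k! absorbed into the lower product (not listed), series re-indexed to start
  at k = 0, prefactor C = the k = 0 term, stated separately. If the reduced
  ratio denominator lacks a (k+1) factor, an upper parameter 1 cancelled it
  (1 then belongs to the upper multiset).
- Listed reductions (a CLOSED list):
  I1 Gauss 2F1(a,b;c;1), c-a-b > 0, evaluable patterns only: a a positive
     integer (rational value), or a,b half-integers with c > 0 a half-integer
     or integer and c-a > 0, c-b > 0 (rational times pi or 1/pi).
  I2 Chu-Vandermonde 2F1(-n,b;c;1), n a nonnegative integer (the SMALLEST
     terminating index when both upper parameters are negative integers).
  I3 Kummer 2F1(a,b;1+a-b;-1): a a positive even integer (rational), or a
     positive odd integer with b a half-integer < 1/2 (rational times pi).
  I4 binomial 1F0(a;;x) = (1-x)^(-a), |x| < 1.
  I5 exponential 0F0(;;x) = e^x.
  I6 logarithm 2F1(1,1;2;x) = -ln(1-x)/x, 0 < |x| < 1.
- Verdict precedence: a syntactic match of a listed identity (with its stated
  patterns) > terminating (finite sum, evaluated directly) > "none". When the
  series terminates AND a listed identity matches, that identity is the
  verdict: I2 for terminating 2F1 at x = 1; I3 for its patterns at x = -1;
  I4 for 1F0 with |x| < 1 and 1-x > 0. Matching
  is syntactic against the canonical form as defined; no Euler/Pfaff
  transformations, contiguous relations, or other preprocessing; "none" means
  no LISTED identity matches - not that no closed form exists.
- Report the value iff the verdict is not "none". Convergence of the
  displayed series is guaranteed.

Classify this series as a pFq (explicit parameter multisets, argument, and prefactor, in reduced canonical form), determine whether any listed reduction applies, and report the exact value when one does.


Classification (C = -12/5): 2F1 with upper {-1/5, 1/3}, lower {-3/4}, argument x = -7/8. Verdict: none - this 2F1 at x = -7/8 matches no listed pattern, and upper {-1/5, 1/3} holds no stopper.

Key step: t_0 being -12/5, the product of the first k integers (prefactor -12/5) is k!.
Adjacent-term ratio: r(k) = (-7/8) * (k-1/5) (k+1/3) / [(k-3/4) (k+1)] - rational in k. x = (-7/8); t_0 = -12/5; negate the roots.


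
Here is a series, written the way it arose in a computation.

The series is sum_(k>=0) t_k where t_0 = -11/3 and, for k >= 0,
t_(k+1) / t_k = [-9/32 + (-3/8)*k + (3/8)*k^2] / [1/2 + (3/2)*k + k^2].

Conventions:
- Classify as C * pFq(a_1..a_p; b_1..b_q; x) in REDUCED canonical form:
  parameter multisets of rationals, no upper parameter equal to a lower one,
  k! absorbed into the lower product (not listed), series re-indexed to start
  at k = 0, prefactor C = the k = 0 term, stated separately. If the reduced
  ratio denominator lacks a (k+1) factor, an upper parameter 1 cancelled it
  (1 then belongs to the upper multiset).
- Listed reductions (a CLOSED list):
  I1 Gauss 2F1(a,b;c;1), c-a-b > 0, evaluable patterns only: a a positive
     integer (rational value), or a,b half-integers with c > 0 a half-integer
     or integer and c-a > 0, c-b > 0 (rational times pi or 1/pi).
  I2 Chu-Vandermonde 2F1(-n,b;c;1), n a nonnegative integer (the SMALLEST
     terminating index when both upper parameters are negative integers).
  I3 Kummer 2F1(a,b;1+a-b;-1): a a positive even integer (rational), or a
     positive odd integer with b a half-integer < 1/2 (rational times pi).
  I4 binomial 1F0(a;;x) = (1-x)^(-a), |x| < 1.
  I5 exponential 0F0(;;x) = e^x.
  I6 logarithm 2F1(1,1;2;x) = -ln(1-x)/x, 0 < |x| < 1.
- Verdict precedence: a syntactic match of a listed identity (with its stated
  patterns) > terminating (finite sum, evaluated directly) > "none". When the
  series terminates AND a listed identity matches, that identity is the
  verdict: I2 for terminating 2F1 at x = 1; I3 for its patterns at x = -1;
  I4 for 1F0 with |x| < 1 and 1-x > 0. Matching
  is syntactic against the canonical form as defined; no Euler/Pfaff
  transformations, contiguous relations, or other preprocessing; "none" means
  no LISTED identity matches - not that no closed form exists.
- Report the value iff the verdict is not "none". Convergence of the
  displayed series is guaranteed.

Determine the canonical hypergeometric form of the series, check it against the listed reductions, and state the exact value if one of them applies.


First insight: with t_0 = -11/3, cancel k + 1/2 from the displayed ratio first; then prefactor -11/3.
Term ratio: r(k) = (3/8) * (k-3/2) / [(k+1)] - rational; roots negated = parameters, x = (3/8), C = -11/3.

This is -11/3 * 1F0(-3/2; -; 3/8) in reduced canonical form. Verdict: this is the I4 binomial reduction (the 1F0 binomial series: exponent 3/2, x = 3/8). Its exact value is (-11/3) * (5/8)^(3/2).


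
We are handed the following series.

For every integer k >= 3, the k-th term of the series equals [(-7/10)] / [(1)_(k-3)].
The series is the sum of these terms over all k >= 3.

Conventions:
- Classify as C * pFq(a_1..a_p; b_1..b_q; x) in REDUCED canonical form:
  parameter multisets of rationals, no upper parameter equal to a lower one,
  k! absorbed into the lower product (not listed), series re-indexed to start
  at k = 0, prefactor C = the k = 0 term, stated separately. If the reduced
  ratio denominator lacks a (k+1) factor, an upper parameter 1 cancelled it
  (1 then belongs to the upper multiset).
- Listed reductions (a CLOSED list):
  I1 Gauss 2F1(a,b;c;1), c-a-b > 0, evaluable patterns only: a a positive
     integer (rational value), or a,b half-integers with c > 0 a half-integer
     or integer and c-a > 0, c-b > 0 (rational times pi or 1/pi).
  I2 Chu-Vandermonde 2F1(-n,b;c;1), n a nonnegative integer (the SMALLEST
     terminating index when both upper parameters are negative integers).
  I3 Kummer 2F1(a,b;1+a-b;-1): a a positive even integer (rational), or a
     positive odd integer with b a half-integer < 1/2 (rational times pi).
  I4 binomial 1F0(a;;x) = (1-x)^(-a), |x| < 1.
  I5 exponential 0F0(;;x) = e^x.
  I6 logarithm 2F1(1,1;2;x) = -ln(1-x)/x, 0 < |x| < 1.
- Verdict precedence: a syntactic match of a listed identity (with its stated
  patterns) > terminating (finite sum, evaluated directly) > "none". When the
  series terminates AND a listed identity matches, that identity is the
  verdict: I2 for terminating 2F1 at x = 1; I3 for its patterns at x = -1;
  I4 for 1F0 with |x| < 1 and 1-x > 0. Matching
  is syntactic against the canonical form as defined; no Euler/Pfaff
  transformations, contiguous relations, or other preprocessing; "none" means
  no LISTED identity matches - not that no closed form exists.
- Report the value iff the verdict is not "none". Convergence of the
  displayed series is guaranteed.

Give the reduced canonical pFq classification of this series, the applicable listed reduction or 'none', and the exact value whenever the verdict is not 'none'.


Key step: t_0 being -7/10, (1)_k (C = -7/10) is k! itself.
Adjacent-term ratio: r(k) = 1 * 1 / [(k+1)] - rational in k, leading ratio 1; with t_0 = -7/10, classification follows.

x = 1 here; the reduced form reads 0F0, upper {-}, lower {-}, C = -7/10. Verdict (x = 1): exponential (I5) applies (the 0F0 exponential series at x = 1). Hence: (-7/10) * e^(1).


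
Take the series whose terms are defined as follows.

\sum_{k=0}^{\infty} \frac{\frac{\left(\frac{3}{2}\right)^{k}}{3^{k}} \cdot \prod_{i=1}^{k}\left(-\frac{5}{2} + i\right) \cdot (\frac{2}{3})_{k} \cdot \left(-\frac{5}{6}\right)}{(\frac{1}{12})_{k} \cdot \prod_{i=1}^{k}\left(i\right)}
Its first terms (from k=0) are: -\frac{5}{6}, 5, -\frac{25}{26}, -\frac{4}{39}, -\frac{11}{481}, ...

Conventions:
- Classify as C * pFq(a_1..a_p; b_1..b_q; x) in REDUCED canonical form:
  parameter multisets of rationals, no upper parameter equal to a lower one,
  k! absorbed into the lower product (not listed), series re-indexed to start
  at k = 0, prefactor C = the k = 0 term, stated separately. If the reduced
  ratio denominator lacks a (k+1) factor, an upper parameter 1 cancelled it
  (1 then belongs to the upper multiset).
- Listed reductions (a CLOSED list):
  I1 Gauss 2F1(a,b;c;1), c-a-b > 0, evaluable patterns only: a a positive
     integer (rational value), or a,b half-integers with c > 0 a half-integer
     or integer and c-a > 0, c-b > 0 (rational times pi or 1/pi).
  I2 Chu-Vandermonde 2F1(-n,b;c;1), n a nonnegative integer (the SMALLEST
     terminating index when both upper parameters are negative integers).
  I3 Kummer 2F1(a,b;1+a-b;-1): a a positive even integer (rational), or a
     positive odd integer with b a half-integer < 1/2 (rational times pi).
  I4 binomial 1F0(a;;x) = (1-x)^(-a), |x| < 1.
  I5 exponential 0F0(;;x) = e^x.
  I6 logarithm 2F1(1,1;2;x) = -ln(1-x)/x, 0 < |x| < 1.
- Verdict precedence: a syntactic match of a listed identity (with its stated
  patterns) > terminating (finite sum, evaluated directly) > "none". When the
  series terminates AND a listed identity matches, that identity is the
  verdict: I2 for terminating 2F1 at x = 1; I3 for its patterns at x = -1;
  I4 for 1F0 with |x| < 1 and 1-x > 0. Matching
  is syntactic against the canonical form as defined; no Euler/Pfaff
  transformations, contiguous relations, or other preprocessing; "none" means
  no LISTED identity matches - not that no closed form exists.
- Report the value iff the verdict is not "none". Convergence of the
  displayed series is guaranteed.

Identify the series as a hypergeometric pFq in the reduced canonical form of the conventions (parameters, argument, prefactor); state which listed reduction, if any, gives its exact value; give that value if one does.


First insight: t_0 = -\frac{5}{6} here, and the two k-th powers (C = -5/6, x = 1/2) combine into one argument.
Consecutive-term ratio: r(k) = \frac{1}{2} * (k-\frac{3}{2}) (k+\frac{2}{3}) / [(k+\frac{1}{12}) (k+1)] - rational; roots negated = parameters, x = \frac{1}{2}, C = -\frac{5}{6}.

The series (x = \frac{1}{2}) is 2F1: upper {-\frac{3}{2}, \frac{2}{3}}, lower {\frac{1}{12}}, prefactor -\frac{5}{6}. Verdict: none - this 2F1 at x = \frac{1}{2} matches no listed pattern, and upper {-\frac{3}{2}, \frac{2}{3}} holds no stopper.


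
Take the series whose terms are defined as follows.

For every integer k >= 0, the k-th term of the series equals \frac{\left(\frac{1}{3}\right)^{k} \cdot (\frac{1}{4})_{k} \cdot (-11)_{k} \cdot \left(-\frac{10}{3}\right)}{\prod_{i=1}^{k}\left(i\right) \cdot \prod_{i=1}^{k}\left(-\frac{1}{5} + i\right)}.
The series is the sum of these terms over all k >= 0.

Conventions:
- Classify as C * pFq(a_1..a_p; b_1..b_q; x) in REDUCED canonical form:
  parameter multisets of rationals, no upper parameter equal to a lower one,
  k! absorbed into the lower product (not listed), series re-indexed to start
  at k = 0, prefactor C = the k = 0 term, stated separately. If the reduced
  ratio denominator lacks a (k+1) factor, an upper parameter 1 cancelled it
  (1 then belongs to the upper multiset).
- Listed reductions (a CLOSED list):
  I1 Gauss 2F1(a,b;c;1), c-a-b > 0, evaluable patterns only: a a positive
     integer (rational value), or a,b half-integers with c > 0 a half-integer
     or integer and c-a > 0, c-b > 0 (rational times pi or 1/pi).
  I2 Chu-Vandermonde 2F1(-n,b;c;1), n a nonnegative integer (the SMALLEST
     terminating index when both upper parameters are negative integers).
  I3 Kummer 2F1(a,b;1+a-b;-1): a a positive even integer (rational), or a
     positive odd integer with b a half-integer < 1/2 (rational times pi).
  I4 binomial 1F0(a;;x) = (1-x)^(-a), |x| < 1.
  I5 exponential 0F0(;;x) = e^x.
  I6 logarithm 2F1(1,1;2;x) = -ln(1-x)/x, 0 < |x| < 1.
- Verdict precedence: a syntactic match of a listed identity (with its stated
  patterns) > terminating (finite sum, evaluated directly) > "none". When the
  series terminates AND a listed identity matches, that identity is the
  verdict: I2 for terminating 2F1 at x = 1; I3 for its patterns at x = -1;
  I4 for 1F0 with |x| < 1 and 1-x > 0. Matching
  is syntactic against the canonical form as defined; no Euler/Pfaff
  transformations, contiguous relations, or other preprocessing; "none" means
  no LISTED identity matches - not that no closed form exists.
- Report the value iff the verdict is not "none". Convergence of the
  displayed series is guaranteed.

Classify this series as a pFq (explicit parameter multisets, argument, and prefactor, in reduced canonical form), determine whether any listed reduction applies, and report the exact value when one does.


Classification (C = -\frac{10}{3}): 2F1 with upper {-11, \frac{1}{4}}, lower {\frac{4}{5}}, argument x = \frac{1}{3}. Verdict: terminating. With -11 upstairs the series is a 12-term polynomial sum; evaluated term by term. Hence: -\frac{211047250798059504565}{118849764426359242752}.

Key observation: t_0 being -\frac{10}{3}, the lower running product (C = -10/3) is a rising factorial.
Term ratio: r(k) = \frac{1}{3} * (k-11) (k+\frac{1}{4}) / [(k+\frac{4}{5}) (k+1)] - rational in k, leading ratio \frac{1}{3}; with t_0 = -\frac{10}{3}, classification follows.


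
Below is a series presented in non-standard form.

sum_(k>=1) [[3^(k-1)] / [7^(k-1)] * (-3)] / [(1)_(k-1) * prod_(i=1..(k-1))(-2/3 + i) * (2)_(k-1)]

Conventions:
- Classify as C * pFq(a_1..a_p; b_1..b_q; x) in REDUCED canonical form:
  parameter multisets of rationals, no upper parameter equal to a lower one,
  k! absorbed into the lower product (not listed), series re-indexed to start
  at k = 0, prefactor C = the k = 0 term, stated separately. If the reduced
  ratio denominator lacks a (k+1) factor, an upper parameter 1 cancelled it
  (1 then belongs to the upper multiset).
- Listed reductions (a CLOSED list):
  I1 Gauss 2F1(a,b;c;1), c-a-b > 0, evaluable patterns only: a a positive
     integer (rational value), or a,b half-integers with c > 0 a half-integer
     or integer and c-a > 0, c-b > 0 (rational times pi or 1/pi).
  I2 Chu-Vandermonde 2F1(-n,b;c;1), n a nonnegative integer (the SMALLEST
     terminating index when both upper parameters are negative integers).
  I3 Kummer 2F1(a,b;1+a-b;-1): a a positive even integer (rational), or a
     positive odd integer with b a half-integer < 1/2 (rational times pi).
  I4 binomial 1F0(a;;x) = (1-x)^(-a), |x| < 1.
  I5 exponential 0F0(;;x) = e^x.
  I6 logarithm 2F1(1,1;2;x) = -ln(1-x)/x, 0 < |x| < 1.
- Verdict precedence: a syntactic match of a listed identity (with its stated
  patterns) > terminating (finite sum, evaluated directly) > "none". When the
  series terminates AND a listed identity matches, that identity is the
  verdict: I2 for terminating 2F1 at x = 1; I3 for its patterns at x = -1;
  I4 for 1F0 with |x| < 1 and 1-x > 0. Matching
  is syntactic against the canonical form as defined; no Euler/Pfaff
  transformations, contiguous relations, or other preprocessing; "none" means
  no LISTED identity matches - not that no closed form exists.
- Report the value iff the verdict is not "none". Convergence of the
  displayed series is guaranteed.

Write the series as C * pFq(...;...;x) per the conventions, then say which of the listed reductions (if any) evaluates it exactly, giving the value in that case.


Key observation: x = (3/7) and the lower running product (C = -3) is a rising factorial.
Term ratio: r(k) = (3/7) * 1 / [(k+1/3) (k+2) (k+1)] - poly over poly, x = (3/7) from leading terms; C = -3 at k = 0.

x = 3/7 here; the reduced form reads 0F2, upper {-}, lower {1/3, 2}, C = -3. Verdict: none - this 0F2 at x = 3/7 matches no listed pattern, and upper {-} holds no stopper.
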